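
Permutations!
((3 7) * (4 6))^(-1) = (3 7)(4 6)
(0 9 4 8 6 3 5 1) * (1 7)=(0 9 4 8 6 3 5 7 1)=[9, 0, 2, 5, 8, 7, 3, 1, 6, 4]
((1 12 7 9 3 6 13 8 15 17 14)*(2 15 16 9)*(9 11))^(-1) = (1 14 17 15 2 7 12)(3 9 11 16 8 13 6)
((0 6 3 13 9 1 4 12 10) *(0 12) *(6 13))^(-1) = ((0 13 9 1 4)(3 6)(10 12))^(-1) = (0 4 1 9 13)(3 6)(10 12)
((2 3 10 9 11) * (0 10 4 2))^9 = ((0 10 9 11)(2 3 4))^9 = (0 10 9 11)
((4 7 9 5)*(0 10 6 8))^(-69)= (0 8 6 10)(4 5 9 7)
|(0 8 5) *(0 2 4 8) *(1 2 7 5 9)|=10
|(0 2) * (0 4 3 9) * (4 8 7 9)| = |(0 2 8 7 9)(3 4)| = 10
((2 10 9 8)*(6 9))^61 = ((2 10 6 9 8))^61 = (2 10 6 9 8)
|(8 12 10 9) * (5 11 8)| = 6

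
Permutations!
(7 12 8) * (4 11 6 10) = [0, 1, 2, 3, 11, 5, 10, 12, 7, 9, 4, 6, 8] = (4 11 6 10)(7 12 8)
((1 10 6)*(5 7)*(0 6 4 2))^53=((0 6 1 10 4 2)(5 7))^53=(0 2 4 10 1 6)(5 7)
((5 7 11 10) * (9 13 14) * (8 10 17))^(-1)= (5 10 8 17 11 7)(9 14 13)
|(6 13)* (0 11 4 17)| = |(0 11 4 17)(6 13)| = 4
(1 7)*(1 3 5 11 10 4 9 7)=(3 5 11 10 4 9 7)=[0, 1, 2, 5, 9, 11, 6, 3, 8, 7, 4, 10]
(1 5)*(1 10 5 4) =(1 4)(5 10) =[0, 4, 2, 3, 1, 10, 6, 7, 8, 9, 5]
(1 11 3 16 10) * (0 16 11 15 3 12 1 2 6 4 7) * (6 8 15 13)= (0 16 10 2 8 15 3 11 12 1 13 6 4 7)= [16, 13, 8, 11, 7, 5, 4, 0, 15, 9, 2, 12, 1, 6, 14, 3, 10]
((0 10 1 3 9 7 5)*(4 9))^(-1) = ((0 10 1 3 4 9 7 5))^(-1) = (0 5 7 9 4 3 1 10)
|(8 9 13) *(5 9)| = 4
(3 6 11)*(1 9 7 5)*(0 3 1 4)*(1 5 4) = (0 3 6 11 5 1 9 7 4) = [3, 9, 2, 6, 0, 1, 11, 4, 8, 7, 10, 5]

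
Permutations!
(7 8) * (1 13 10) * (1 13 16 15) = (1 16 15)(7 8)(10 13) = [0, 16, 2, 3, 4, 5, 6, 8, 7, 9, 13, 11, 12, 10, 14, 1, 15]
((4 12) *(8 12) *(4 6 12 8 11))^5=(4 11)(6 12)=((4 11)(6 12))^5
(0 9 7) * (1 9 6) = (0 6 1 9 7) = [6, 9, 2, 3, 4, 5, 1, 0, 8, 7]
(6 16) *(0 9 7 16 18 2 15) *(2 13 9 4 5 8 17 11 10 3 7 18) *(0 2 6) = (0 4 5 8 17 11 10 3 7 16)(2 15)(9 18 13) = [4, 1, 15, 7, 5, 8, 6, 16, 17, 18, 3, 10, 12, 9, 14, 2, 0, 11, 13]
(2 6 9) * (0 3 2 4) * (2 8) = [3, 1, 6, 8, 0, 5, 9, 7, 2, 4] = (0 3 8 2 6 9 4)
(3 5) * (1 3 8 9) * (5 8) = [0, 3, 2, 8, 4, 5, 6, 7, 9, 1] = (1 3 8 9)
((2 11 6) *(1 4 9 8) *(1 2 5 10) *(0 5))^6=((0 5 10 1 4 9 8 2 11 6))^6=(0 8 10 11 4)(1 6 9 5 2)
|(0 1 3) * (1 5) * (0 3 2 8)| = 5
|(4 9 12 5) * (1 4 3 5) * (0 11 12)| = |(0 11 12 1 4 9)(3 5)| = 6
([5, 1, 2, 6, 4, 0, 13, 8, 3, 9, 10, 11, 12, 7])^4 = [0, 1, 2, 8, 4, 5, 3, 13, 7, 9, 10, 11, 12, 6]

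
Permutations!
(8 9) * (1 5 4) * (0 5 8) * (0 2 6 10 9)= (0 5 4 1 8)(2 6 10 9)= [5, 8, 6, 3, 1, 4, 10, 7, 0, 2, 9]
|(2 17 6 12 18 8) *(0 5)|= |(0 5)(2 17 6 12 18 8)|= 6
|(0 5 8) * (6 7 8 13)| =6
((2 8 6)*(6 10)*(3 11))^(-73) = (2 6 10 8)(3 11)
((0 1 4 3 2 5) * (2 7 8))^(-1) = (0 5 2 8 7 3 4 1) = ((0 1 4 3 7 8 2 5))^(-1)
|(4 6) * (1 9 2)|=6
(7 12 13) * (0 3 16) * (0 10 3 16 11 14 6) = (0 16 10 3 11 14 6)(7 12 13) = [16, 1, 2, 11, 4, 5, 0, 12, 8, 9, 3, 14, 13, 7, 6, 15, 10]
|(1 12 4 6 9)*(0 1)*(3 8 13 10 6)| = |(0 1 12 4 3 8 13 10 6 9)| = 10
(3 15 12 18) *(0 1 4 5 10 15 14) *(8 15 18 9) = (0 1 4 5 10 18 3 14)(8 15 12 9) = [1, 4, 2, 14, 5, 10, 6, 7, 15, 8, 18, 11, 9, 13, 0, 12, 16, 17, 3]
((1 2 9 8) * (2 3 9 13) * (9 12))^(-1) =((1 3 12 9 8)(2 13))^(-1) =(1 8 9 12 3)(2 13)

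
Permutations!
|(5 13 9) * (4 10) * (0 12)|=6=|(0 12)(4 10)(5 13 9)|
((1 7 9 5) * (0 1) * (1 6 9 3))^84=((0 6 9 5)(1 7 3))^84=(9)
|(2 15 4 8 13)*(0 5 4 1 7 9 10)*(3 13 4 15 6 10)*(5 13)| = 30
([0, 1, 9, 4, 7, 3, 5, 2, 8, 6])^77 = [0, 1, 2, 3, 4, 5, 6, 7, 8, 9]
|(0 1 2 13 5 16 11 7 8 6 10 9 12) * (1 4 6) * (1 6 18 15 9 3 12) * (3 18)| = 52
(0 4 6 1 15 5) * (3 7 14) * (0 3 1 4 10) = (0 10)(1 15 5 3 7 14)(4 6) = [10, 15, 2, 7, 6, 3, 4, 14, 8, 9, 0, 11, 12, 13, 1, 5]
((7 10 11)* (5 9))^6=(11)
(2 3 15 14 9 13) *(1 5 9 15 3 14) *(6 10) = (1 5 9 13 2 14 15)(6 10) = [0, 5, 14, 3, 4, 9, 10, 7, 8, 13, 6, 11, 12, 2, 15, 1]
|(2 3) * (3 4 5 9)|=|(2 4 5 9 3)|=5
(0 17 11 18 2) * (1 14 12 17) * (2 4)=(0 1 14 12 17 11 18 4 2)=[1, 14, 0, 3, 2, 5, 6, 7, 8, 9, 10, 18, 17, 13, 12, 15, 16, 11, 4]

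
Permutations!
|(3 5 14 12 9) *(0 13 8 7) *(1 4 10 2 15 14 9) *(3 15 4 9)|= |(0 13 8 7)(1 9 15 14 12)(2 4 10)(3 5)|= 60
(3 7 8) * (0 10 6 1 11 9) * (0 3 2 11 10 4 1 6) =(0 4 1 10)(2 11 9 3 7 8) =[4, 10, 11, 7, 1, 5, 6, 8, 2, 3, 0, 9]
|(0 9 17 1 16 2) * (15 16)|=|(0 9 17 1 15 16 2)|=7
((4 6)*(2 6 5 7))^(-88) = ((2 6 4 5 7))^(-88) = (2 4 7 6 5)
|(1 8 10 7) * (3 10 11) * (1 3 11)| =6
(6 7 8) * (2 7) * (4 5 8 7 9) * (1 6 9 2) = [0, 6, 2, 3, 5, 8, 1, 7, 9, 4] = (1 6)(4 5 8 9)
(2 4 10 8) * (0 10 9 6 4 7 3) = (0 10 8 2 7 3)(4 9 6) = [10, 1, 7, 0, 9, 5, 4, 3, 2, 6, 8]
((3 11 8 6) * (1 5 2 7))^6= ((1 5 2 7)(3 11 8 6))^6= (1 2)(3 8)(5 7)(6 11)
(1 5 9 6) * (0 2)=(0 2)(1 5 9 6)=[2, 5, 0, 3, 4, 9, 1, 7, 8, 6]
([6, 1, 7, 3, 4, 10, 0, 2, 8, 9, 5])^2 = (10)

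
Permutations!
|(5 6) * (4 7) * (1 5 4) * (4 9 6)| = |(1 5 4 7)(6 9)| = 4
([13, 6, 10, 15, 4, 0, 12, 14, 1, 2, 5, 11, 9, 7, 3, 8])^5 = [15, 10, 7, 12, 4, 3, 5, 1, 2, 13, 14, 11, 0, 8, 6, 9]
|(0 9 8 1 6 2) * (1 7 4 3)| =9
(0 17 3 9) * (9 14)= (0 17 3 14 9)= [17, 1, 2, 14, 4, 5, 6, 7, 8, 0, 10, 11, 12, 13, 9, 15, 16, 3]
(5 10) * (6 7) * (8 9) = (5 10)(6 7)(8 9) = [0, 1, 2, 3, 4, 10, 7, 6, 9, 8, 5]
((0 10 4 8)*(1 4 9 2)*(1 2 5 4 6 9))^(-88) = ((0 10 1 6 9 5 4 8))^(-88) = (10)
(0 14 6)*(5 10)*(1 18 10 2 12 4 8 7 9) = [14, 18, 12, 3, 8, 2, 0, 9, 7, 1, 5, 11, 4, 13, 6, 15, 16, 17, 10] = (0 14 6)(1 18 10 5 2 12 4 8 7 9)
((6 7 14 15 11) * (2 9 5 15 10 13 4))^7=(2 14 15 4 7 5 13 6 9 10 11)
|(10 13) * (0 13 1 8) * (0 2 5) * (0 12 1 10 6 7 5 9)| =10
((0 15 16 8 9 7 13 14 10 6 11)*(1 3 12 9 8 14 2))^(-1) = ((0 15 16 14 10 6 11)(1 3 12 9 7 13 2))^(-1) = (0 11 6 10 14 16 15)(1 2 13 7 9 12 3)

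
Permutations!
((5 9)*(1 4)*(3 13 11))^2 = (3 11 13)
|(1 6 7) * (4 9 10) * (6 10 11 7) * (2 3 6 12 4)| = 10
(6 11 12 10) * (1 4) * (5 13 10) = (1 4)(5 13 10 6 11 12) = [0, 4, 2, 3, 1, 13, 11, 7, 8, 9, 6, 12, 5, 10]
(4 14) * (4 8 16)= (4 14 8 16)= [0, 1, 2, 3, 14, 5, 6, 7, 16, 9, 10, 11, 12, 13, 8, 15, 4]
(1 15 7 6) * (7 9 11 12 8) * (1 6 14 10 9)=(1 15)(7 14 10 9 11 12 8)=[0, 15, 2, 3, 4, 5, 6, 14, 7, 11, 9, 12, 8, 13, 10, 1]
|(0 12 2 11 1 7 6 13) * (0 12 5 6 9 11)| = 12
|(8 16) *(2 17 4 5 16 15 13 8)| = 15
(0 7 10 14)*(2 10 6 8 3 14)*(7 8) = (0 8 3 14)(2 10)(6 7) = [8, 1, 10, 14, 4, 5, 7, 6, 3, 9, 2, 11, 12, 13, 0]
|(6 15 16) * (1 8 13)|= 3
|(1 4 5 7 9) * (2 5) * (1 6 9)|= 10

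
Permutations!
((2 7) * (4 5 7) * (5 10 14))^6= ((2 4 10 14 5 7))^6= (14)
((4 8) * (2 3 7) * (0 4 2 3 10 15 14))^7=(15)(3 7)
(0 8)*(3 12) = (0 8)(3 12) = [8, 1, 2, 12, 4, 5, 6, 7, 0, 9, 10, 11, 3]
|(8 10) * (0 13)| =|(0 13)(8 10)| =2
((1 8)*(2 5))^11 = ((1 8)(2 5))^11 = (1 8)(2 5)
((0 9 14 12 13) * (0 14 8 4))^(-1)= ((0 9 8 4)(12 13 14))^(-1)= (0 4 8 9)(12 14 13)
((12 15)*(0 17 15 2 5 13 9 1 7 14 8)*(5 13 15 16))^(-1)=(0 8 14 7 1 9 13 2 12 15 5 16 17)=((0 17 16 5 15 12 2 13 9 1 7 14 8))^(-1)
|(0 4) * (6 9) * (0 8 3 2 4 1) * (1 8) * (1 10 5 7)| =18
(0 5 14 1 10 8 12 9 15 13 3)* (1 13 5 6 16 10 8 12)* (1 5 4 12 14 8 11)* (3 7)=(0 6 16 10 14 13 7 3)(1 11)(4 12 9 15)(5 8)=[6, 11, 2, 0, 12, 8, 16, 3, 5, 15, 14, 1, 9, 7, 13, 4, 10]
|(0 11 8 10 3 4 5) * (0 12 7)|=9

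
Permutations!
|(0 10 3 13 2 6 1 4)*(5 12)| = 8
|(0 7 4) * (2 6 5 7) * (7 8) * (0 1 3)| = 9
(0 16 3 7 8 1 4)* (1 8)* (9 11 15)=(0 16 3 7 1 4)(9 11 15)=[16, 4, 2, 7, 0, 5, 6, 1, 8, 11, 10, 15, 12, 13, 14, 9, 3]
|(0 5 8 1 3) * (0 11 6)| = 7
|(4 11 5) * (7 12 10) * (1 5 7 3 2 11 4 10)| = 8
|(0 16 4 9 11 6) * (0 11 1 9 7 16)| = 6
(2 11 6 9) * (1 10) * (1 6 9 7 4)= (1 10 6 7 4)(2 11 9)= [0, 10, 11, 3, 1, 5, 7, 4, 8, 2, 6, 9]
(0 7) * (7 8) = [8, 1, 2, 3, 4, 5, 6, 0, 7] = (0 8 7)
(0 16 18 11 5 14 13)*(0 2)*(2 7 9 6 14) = [16, 1, 0, 3, 4, 2, 14, 9, 8, 6, 10, 5, 12, 7, 13, 15, 18, 17, 11] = (0 16 18 11 5 2)(6 14 13 7 9)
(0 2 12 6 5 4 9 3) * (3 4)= [2, 1, 12, 0, 9, 3, 5, 7, 8, 4, 10, 11, 6]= (0 2 12 6 5 3)(4 9)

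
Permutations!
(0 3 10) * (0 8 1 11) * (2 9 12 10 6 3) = (0 2 9 12 10 8 1 11)(3 6) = [2, 11, 9, 6, 4, 5, 3, 7, 1, 12, 8, 0, 10]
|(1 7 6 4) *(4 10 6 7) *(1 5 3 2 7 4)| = 10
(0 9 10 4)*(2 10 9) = (0 2 10 4) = [2, 1, 10, 3, 0, 5, 6, 7, 8, 9, 4]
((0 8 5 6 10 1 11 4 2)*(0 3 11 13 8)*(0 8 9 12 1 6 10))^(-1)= ((0 8 5 10 6)(1 13 9 12)(2 3 11 4))^(-1)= (0 6 10 5 8)(1 12 9 13)(2 4 11 3)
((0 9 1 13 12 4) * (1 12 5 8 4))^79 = ((0 9 12 1 13 5 8 4))^79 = (0 4 8 5 13 1 12 9)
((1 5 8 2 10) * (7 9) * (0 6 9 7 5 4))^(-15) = ((0 6 9 5 8 2 10 1 4))^(-15) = (0 5 10)(1 6 8)(2 4 9)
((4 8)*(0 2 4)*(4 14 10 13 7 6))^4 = (0 13 8 10 4 14 6 2 7) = ((0 2 14 10 13 7 6 4 8))^4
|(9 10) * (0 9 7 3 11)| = 6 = |(0 9 10 7 3 11)|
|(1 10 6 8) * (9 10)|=|(1 9 10 6 8)|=5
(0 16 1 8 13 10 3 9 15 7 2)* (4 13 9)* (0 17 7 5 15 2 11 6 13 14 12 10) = (0 16 1 8 9 2 17 7 11 6 13)(3 4 14 12 10)(5 15) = [16, 8, 17, 4, 14, 15, 13, 11, 9, 2, 3, 6, 10, 0, 12, 5, 1, 7]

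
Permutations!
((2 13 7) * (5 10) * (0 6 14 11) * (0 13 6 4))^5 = (0 4)(2 7 13 11 14 6)(5 10)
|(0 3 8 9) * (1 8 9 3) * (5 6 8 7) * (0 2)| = 9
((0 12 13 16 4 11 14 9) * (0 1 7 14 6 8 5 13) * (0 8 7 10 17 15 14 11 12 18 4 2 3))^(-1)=(0 3 2 16 13 5 8 12 4 18)(1 9 14 15 17 10)(6 11 7)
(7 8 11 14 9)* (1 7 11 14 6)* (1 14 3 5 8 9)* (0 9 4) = (0 9 11 6 14 1 7 4)(3 5 8) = [9, 7, 2, 5, 0, 8, 14, 4, 3, 11, 10, 6, 12, 13, 1]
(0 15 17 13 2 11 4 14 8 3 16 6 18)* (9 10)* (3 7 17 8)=(0 15 8 7 17 13 2 11 4 14 3 16 6 18)(9 10)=[15, 1, 11, 16, 14, 5, 18, 17, 7, 10, 9, 4, 12, 2, 3, 8, 6, 13, 0]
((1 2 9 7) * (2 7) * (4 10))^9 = ((1 7)(2 9)(4 10))^9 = (1 7)(2 9)(4 10)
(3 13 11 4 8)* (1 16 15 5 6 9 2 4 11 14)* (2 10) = (1 16 15 5 6 9 10 2 4 8 3 13 14) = [0, 16, 4, 13, 8, 6, 9, 7, 3, 10, 2, 11, 12, 14, 1, 5, 15]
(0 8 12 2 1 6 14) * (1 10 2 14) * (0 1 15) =[8, 6, 10, 3, 4, 5, 15, 7, 12, 9, 2, 11, 14, 13, 1, 0] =(0 8 12 14 1 6 15)(2 10)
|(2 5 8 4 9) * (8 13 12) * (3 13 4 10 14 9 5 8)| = 30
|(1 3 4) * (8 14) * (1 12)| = |(1 3 4 12)(8 14)| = 4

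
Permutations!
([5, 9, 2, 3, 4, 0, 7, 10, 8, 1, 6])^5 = [5, 9, 2, 3, 4, 0, 10, 6, 8, 1, 7]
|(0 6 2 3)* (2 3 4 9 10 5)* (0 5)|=|(0 6 3 5 2 4 9 10)|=8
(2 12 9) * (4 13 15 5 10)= (2 12 9)(4 13 15 5 10)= [0, 1, 12, 3, 13, 10, 6, 7, 8, 2, 4, 11, 9, 15, 14, 5]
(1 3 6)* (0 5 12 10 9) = (0 5 12 10 9)(1 3 6) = [5, 3, 2, 6, 4, 12, 1, 7, 8, 0, 9, 11, 10]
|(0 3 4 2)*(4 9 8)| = |(0 3 9 8 4 2)| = 6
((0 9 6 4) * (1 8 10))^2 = ((0 9 6 4)(1 8 10))^2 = (0 6)(1 10 8)(4 9)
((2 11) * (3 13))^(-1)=((2 11)(3 13))^(-1)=(2 11)(3 13)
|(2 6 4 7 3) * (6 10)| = 6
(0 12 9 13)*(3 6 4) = (0 12 9 13)(3 6 4) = [12, 1, 2, 6, 3, 5, 4, 7, 8, 13, 10, 11, 9, 0]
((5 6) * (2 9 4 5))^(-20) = (9)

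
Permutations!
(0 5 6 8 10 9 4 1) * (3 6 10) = (0 5 10 9 4 1)(3 6 8) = [5, 0, 2, 6, 1, 10, 8, 7, 3, 4, 9]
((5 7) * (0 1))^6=(7)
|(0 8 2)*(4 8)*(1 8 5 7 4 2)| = 6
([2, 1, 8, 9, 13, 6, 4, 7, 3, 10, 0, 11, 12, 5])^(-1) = [10, 1, 0, 8, 6, 13, 5, 7, 2, 3, 9, 11, 12, 4]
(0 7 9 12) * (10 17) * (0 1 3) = (0 7 9 12 1 3)(10 17) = [7, 3, 2, 0, 4, 5, 6, 9, 8, 12, 17, 11, 1, 13, 14, 15, 16, 10]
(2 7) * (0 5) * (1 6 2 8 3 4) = (0 5)(1 6 2 7 8 3 4) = [5, 6, 7, 4, 1, 0, 2, 8, 3]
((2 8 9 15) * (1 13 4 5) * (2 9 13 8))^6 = (15)(1 8 13 4 5)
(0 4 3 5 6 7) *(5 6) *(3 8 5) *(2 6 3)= (0 4 8 5 2 6 7)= [4, 1, 6, 3, 8, 2, 7, 0, 5]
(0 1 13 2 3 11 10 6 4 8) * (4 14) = (0 1 13 2 3 11 10 6 14 4 8) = [1, 13, 3, 11, 8, 5, 14, 7, 0, 9, 6, 10, 12, 2, 4]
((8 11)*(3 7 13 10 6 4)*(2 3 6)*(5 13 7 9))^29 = ((2 3 9 5 13 10)(4 6)(8 11))^29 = (2 10 13 5 9 3)(4 6)(8 11)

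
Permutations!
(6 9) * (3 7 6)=(3 7 6 9)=[0, 1, 2, 7, 4, 5, 9, 6, 8, 3]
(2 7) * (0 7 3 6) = (0 7 2 3 6) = [7, 1, 3, 6, 4, 5, 0, 2]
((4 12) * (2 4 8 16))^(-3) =(2 12 16 4 8)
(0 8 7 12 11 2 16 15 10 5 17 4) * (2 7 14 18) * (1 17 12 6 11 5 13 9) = (0 8 14 18 2 16 15 10 13 9 1 17 4)(5 12)(6 11 7) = [8, 17, 16, 3, 0, 12, 11, 6, 14, 1, 13, 7, 5, 9, 18, 10, 15, 4, 2]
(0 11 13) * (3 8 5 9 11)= (0 3 8 5 9 11 13)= [3, 1, 2, 8, 4, 9, 6, 7, 5, 11, 10, 13, 12, 0]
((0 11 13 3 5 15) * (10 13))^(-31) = (0 3 11 5 10 15 13)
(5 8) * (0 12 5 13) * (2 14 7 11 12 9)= (0 9 2 14 7 11 12 5 8 13)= [9, 1, 14, 3, 4, 8, 6, 11, 13, 2, 10, 12, 5, 0, 7]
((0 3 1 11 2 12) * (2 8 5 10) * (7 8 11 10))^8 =((0 3 1 10 2 12)(5 7 8))^8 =(0 1 2)(3 10 12)(5 8 7)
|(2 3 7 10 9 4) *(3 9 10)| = |(10)(2 9 4)(3 7)| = 6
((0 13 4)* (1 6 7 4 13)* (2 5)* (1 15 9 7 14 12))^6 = ((0 15 9 7 4)(1 6 14 12)(2 5))^6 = (0 15 9 7 4)(1 14)(6 12)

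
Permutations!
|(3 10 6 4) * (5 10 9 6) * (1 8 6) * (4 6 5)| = 7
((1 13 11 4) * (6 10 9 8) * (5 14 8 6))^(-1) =((1 13 11 4)(5 14 8)(6 10 9))^(-1) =(1 4 11 13)(5 8 14)(6 9 10)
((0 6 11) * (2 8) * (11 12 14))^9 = (0 11 14 12 6)(2 8)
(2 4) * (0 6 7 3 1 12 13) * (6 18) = [18, 12, 4, 1, 2, 5, 7, 3, 8, 9, 10, 11, 13, 0, 14, 15, 16, 17, 6] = (0 18 6 7 3 1 12 13)(2 4)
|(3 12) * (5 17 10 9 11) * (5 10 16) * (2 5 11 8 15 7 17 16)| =|(2 5 16 11 10 9 8 15 7 17)(3 12)| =10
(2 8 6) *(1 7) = (1 7)(2 8 6) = [0, 7, 8, 3, 4, 5, 2, 1, 6]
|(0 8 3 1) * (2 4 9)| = 12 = |(0 8 3 1)(2 4 9)|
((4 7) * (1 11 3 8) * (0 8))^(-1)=((0 8 1 11 3)(4 7))^(-1)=(0 3 11 1 8)(4 7)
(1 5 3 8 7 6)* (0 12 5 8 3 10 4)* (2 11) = (0 12 5 10 4)(1 8 7 6)(2 11) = [12, 8, 11, 3, 0, 10, 1, 6, 7, 9, 4, 2, 5]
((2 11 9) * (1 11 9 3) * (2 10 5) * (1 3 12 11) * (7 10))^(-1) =((2 9 7 10 5)(11 12))^(-1) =(2 5 10 7 9)(11 12)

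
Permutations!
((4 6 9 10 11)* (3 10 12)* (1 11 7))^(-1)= ((1 11 4 6 9 12 3 10 7))^(-1)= (1 7 10 3 12 9 6 4 11)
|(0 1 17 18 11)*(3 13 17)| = 7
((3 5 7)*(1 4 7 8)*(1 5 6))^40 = ((1 4 7 3 6)(5 8))^40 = (8)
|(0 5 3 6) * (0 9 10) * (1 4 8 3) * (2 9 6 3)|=|(0 5 1 4 8 2 9 10)|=8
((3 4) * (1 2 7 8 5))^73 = (1 8 2 5 7)(3 4)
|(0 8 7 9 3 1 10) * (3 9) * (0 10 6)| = 6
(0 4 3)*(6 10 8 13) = (0 4 3)(6 10 8 13) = [4, 1, 2, 0, 3, 5, 10, 7, 13, 9, 8, 11, 12, 6]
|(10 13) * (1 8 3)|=|(1 8 3)(10 13)|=6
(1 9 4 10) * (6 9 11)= (1 11 6 9 4 10)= [0, 11, 2, 3, 10, 5, 9, 7, 8, 4, 1, 6]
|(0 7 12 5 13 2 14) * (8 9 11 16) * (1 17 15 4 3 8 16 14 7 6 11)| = |(0 6 11 14)(1 17 15 4 3 8 9)(2 7 12 5 13)| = 140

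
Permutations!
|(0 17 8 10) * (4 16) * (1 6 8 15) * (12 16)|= 21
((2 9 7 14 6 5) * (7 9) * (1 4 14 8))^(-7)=((1 4 14 6 5 2 7 8))^(-7)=(1 4 14 6 5 2 7 8)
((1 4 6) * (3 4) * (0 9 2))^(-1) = (0 2 9)(1 6 4 3)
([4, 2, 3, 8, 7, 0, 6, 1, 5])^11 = [1, 8, 5, 0, 2, 7, 6, 3, 4]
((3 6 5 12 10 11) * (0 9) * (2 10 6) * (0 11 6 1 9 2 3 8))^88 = (0 11 1 5 10)(2 8 9 12 6)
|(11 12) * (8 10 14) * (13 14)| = 4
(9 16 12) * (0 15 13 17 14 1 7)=(0 15 13 17 14 1 7)(9 16 12)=[15, 7, 2, 3, 4, 5, 6, 0, 8, 16, 10, 11, 9, 17, 1, 13, 12, 14]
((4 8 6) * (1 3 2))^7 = (1 3 2)(4 8 6)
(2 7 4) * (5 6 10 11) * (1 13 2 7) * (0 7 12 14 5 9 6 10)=(0 7 4 12 14 5 10 11 9 6)(1 13 2)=[7, 13, 1, 3, 12, 10, 0, 4, 8, 6, 11, 9, 14, 2, 5]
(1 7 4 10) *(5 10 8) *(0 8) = (0 8 5 10 1 7 4) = [8, 7, 2, 3, 0, 10, 6, 4, 5, 9, 1]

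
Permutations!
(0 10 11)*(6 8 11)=(0 10 6 8 11)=[10, 1, 2, 3, 4, 5, 8, 7, 11, 9, 6, 0]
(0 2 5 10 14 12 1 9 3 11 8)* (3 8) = (0 2 5 10 14 12 1 9 8)(3 11) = [2, 9, 5, 11, 4, 10, 6, 7, 0, 8, 14, 3, 1, 13, 12]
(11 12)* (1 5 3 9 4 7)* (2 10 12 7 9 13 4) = (1 5 3 13 4 9 2 10 12 11 7) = [0, 5, 10, 13, 9, 3, 6, 1, 8, 2, 12, 7, 11, 4]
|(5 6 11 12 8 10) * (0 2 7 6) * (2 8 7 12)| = 20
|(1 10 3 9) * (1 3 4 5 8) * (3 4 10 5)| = |(10)(1 5 8)(3 9 4)| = 3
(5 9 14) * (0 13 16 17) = [13, 1, 2, 3, 4, 9, 6, 7, 8, 14, 10, 11, 12, 16, 5, 15, 17, 0] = (0 13 16 17)(5 9 14)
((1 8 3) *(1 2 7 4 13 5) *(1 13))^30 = ((1 8 3 2 7 4)(5 13))^30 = (13)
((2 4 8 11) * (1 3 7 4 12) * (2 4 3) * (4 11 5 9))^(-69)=(12)(3 7)(4 9 5 8)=((1 2 12)(3 7)(4 8 5 9))^(-69)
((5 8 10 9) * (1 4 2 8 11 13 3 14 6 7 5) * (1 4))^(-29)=(2 8 10 9 4)(3 13 11 5 7 6 14)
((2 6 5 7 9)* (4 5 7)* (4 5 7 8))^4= (2 7 8)(4 6 9)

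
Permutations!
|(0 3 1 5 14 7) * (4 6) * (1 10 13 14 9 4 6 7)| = 10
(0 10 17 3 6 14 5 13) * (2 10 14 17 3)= (0 14 5 13)(2 10 3 6 17)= [14, 1, 10, 6, 4, 13, 17, 7, 8, 9, 3, 11, 12, 0, 5, 15, 16, 2]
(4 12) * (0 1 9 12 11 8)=(0 1 9 12 4 11 8)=[1, 9, 2, 3, 11, 5, 6, 7, 0, 12, 10, 8, 4]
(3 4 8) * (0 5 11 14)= (0 5 11 14)(3 4 8)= [5, 1, 2, 4, 8, 11, 6, 7, 3, 9, 10, 14, 12, 13, 0]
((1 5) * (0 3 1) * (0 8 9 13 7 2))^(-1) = ((0 3 1 5 8 9 13 7 2))^(-1) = (0 2 7 13 9 8 5 1 3)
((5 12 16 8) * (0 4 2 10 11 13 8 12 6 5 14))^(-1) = ((0 4 2 10 11 13 8 14)(5 6)(12 16))^(-1) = (0 14 8 13 11 10 2 4)(5 6)(12 16)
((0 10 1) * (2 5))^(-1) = ((0 10 1)(2 5))^(-1) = (0 1 10)(2 5)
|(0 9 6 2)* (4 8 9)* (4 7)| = 7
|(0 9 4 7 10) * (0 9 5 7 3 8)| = 8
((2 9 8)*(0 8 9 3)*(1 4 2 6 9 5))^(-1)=(0 3 2 4 1 5 9 6 8)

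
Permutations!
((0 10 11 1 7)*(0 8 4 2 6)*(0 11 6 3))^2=((0 10 6 11 1 7 8 4 2 3))^2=(0 6 1 8 2)(3 10 11 7 4)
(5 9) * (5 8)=[0, 1, 2, 3, 4, 9, 6, 7, 5, 8]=(5 9 8)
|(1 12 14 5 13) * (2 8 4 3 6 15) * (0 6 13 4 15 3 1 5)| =9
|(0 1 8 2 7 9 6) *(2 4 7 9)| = 8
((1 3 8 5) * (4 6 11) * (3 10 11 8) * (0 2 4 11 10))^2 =(11)(0 4 8 1 2 6 5)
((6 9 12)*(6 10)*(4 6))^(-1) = ((4 6 9 12 10))^(-1) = (4 10 12 9 6)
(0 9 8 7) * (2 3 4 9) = (0 2 3 4 9 8 7) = [2, 1, 3, 4, 9, 5, 6, 0, 7, 8]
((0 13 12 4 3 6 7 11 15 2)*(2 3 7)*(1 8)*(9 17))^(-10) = ((0 13 12 4 7 11 15 3 6 2)(1 8)(9 17))^(-10) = (17)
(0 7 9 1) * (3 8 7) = [3, 0, 2, 8, 4, 5, 6, 9, 7, 1] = (0 3 8 7 9 1)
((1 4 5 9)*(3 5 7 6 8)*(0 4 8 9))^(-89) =(0 4 7 6 9 1 8 3 5)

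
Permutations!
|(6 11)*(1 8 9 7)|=|(1 8 9 7)(6 11)|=4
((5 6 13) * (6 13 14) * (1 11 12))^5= (1 12 11)(5 13)(6 14)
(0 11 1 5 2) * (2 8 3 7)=[11, 5, 0, 7, 4, 8, 6, 2, 3, 9, 10, 1]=(0 11 1 5 8 3 7 2)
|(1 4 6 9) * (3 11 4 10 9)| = |(1 10 9)(3 11 4 6)| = 12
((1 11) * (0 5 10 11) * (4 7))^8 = ((0 5 10 11 1)(4 7))^8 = (0 11 5 1 10)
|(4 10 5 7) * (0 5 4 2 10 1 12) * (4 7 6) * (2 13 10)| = 6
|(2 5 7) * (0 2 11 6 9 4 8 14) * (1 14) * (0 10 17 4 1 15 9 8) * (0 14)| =|(0 2 5 7 11 6 8 15 9 1)(4 14 10 17)| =20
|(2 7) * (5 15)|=|(2 7)(5 15)|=2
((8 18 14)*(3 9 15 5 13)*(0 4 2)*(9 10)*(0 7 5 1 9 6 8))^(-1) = (0 14 18 8 6 10 3 13 5 7 2 4)(1 15 9)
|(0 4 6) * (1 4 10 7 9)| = |(0 10 7 9 1 4 6)| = 7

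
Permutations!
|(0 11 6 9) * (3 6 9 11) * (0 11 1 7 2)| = |(0 3 6 1 7 2)(9 11)| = 6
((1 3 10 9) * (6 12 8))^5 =((1 3 10 9)(6 12 8))^5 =(1 3 10 9)(6 8 12)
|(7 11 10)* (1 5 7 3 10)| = |(1 5 7 11)(3 10)| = 4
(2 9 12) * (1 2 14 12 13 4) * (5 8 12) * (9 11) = [0, 2, 11, 3, 1, 8, 6, 7, 12, 13, 10, 9, 14, 4, 5] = (1 2 11 9 13 4)(5 8 12 14)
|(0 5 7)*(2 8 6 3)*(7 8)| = 7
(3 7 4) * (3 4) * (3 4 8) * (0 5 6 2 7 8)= (0 5 6 2 7 4)(3 8)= [5, 1, 7, 8, 0, 6, 2, 4, 3]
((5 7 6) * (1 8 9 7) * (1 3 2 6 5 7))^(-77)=((1 8 9)(2 6 7 5 3))^(-77)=(1 8 9)(2 5 6 3 7)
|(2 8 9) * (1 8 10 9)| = 6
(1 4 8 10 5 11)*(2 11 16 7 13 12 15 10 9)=(1 4 8 9 2 11)(5 16 7 13 12 15 10)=[0, 4, 11, 3, 8, 16, 6, 13, 9, 2, 5, 1, 15, 12, 14, 10, 7]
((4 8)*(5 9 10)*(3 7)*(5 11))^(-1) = (3 7)(4 8)(5 11 10 9)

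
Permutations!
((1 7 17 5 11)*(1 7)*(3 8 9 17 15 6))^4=(3 5 6 17 15 9 7 8 11)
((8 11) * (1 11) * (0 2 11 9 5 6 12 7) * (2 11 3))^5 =((0 11 8 1 9 5 6 12 7)(2 3))^5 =(0 5 11 6 8 12 1 7 9)(2 3)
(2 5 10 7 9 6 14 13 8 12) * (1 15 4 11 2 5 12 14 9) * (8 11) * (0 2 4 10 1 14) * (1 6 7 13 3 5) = (0 2 12 1 15 10 13 11 4 8)(3 5 6 9 7 14) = [2, 15, 12, 5, 8, 6, 9, 14, 0, 7, 13, 4, 1, 11, 3, 10]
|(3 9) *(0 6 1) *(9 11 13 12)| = |(0 6 1)(3 11 13 12 9)| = 15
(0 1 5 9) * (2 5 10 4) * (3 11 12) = (0 1 10 4 2 5 9)(3 11 12) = [1, 10, 5, 11, 2, 9, 6, 7, 8, 0, 4, 12, 3]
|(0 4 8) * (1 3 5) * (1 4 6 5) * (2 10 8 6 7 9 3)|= |(0 7 9 3 1 2 10 8)(4 6 5)|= 24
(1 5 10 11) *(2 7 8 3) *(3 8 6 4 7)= [0, 5, 3, 2, 7, 10, 4, 6, 8, 9, 11, 1]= (1 5 10 11)(2 3)(4 7 6)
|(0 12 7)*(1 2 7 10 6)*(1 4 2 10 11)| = |(0 12 11 1 10 6 4 2 7)| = 9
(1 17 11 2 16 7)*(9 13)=[0, 17, 16, 3, 4, 5, 6, 1, 8, 13, 10, 2, 12, 9, 14, 15, 7, 11]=(1 17 11 2 16 7)(9 13)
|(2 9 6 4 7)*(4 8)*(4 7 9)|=|(2 4 9 6 8 7)|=6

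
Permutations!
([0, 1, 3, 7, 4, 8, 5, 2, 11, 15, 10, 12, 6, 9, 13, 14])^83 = (2 7 3)(5 12 8 6 11)(9 13 14 15)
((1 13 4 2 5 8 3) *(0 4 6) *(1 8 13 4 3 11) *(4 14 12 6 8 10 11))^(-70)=(0 10 1 12)(3 11 14 6)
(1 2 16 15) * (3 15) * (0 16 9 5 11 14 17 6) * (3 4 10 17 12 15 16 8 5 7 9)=(0 8 5 11 14 12 15 1 2 3 16 4 10 17 6)(7 9)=[8, 2, 3, 16, 10, 11, 0, 9, 5, 7, 17, 14, 15, 13, 12, 1, 4, 6]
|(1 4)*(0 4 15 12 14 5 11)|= 8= |(0 4 1 15 12 14 5 11)|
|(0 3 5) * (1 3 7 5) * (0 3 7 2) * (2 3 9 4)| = 8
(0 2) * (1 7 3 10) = (0 2)(1 7 3 10) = [2, 7, 0, 10, 4, 5, 6, 3, 8, 9, 1]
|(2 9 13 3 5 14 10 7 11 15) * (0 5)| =|(0 5 14 10 7 11 15 2 9 13 3)| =11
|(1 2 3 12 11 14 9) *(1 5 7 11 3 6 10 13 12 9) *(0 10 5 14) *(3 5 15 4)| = 56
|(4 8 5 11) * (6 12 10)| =|(4 8 5 11)(6 12 10)| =12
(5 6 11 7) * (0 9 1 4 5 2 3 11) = (0 9 1 4 5 6)(2 3 11 7) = [9, 4, 3, 11, 5, 6, 0, 2, 8, 1, 10, 7]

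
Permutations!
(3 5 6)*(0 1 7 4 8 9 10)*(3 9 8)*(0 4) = [1, 7, 2, 5, 3, 6, 9, 0, 8, 10, 4] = (0 1 7)(3 5 6 9 10 4)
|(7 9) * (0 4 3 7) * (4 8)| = |(0 8 4 3 7 9)| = 6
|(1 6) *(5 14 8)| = 6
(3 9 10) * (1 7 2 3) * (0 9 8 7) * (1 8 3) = (0 9 10 8 7 2 1) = [9, 0, 1, 3, 4, 5, 6, 2, 7, 10, 8]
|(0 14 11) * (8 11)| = |(0 14 8 11)| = 4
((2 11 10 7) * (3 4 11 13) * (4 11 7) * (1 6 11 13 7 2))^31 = (1 10 7 11 2 6 4)(3 13)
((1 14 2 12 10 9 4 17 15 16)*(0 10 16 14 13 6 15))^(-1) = (0 17 4 9 10)(1 16 12 2 14 15 6 13)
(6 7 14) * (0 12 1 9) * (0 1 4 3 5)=(0 12 4 3 5)(1 9)(6 7 14)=[12, 9, 2, 5, 3, 0, 7, 14, 8, 1, 10, 11, 4, 13, 6]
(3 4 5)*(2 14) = (2 14)(3 4 5) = [0, 1, 14, 4, 5, 3, 6, 7, 8, 9, 10, 11, 12, 13, 2]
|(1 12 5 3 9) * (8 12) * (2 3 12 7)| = 6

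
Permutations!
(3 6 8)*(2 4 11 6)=(2 4 11 6 8 3)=[0, 1, 4, 2, 11, 5, 8, 7, 3, 9, 10, 6]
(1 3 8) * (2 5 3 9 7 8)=(1 9 7 8)(2 5 3)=[0, 9, 5, 2, 4, 3, 6, 8, 1, 7]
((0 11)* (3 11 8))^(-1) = ((0 8 3 11))^(-1) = (0 11 3 8)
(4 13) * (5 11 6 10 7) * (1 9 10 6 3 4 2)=(1 9 10 7 5 11 3 4 13 2)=[0, 9, 1, 4, 13, 11, 6, 5, 8, 10, 7, 3, 12, 2]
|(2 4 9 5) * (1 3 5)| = |(1 3 5 2 4 9)| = 6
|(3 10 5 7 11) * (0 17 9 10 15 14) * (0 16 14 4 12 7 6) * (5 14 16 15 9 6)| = |(0 17 6)(3 9 10 14 15 4 12 7 11)| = 9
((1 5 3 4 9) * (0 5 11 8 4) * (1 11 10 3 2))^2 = (0 2 10)(1 3 5)(4 11)(8 9)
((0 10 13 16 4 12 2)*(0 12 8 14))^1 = (0 10 13 16 4 8 14)(2 12)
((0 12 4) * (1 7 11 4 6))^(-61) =((0 12 6 1 7 11 4))^(-61) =(0 6 7 4 12 1 11)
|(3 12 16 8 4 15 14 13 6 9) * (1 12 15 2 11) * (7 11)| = 24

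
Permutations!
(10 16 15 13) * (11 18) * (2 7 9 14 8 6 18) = (2 7 9 14 8 6 18 11)(10 16 15 13) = [0, 1, 7, 3, 4, 5, 18, 9, 6, 14, 16, 2, 12, 10, 8, 13, 15, 17, 11]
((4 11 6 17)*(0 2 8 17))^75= (0 11 17 2 6 4 8)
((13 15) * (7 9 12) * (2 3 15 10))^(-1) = ((2 3 15 13 10)(7 9 12))^(-1) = (2 10 13 15 3)(7 12 9)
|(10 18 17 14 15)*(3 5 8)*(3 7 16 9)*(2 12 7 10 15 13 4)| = 14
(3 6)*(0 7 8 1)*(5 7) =(0 5 7 8 1)(3 6) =[5, 0, 2, 6, 4, 7, 3, 8, 1]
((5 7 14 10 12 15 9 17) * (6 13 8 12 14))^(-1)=(5 17 9 15 12 8 13 6 7)(10 14)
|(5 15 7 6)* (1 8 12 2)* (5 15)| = |(1 8 12 2)(6 15 7)| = 12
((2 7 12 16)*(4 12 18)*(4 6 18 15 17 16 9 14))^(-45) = ((2 7 15 17 16)(4 12 9 14)(6 18))^(-45) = (4 14 9 12)(6 18)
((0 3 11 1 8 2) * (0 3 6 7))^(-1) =((0 6 7)(1 8 2 3 11))^(-1) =(0 7 6)(1 11 3 2 8)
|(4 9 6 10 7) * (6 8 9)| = 4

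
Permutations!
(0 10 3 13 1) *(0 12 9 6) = (0 10 3 13 1 12 9 6) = [10, 12, 2, 13, 4, 5, 0, 7, 8, 6, 3, 11, 9, 1]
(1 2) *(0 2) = [2, 0, 1] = (0 2 1)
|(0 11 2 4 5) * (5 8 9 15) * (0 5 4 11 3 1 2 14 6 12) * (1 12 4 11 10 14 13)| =|(0 3 12)(1 2 10 14 6 4 8 9 15 11 13)| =33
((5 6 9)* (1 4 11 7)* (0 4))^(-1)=(0 1 7 11 4)(5 9 6)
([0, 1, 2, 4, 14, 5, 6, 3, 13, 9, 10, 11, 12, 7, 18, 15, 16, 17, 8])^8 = (3 4 14 18 8 13 7)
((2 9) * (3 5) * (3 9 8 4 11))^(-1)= (2 9 5 3 11 4 8)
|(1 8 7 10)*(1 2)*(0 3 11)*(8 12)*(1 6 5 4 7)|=|(0 3 11)(1 12 8)(2 6 5 4 7 10)|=6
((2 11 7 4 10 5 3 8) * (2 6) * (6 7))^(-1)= (2 6 11)(3 5 10 4 7 8)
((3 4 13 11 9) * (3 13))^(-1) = (3 4)(9 11 13)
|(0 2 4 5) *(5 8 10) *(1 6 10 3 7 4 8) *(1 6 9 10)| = 11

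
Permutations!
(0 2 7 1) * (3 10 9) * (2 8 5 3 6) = (0 8 5 3 10 9 6 2 7 1) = [8, 0, 7, 10, 4, 3, 2, 1, 5, 6, 9]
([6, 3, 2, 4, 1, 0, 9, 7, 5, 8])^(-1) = (0 5 8 9 6)(1 4 3)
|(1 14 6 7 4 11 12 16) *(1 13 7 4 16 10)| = 21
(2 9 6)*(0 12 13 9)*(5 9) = (0 12 13 5 9 6 2) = [12, 1, 0, 3, 4, 9, 2, 7, 8, 6, 10, 11, 13, 5]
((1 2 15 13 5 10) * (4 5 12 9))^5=((1 2 15 13 12 9 4 5 10))^5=(1 9 2 4 15 5 13 10 12)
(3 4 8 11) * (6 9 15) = (3 4 8 11)(6 9 15) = [0, 1, 2, 4, 8, 5, 9, 7, 11, 15, 10, 3, 12, 13, 14, 6]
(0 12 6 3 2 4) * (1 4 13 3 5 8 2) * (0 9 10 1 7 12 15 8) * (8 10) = (0 15 10 1 4 9 8 2 13 3 7 12 6 5) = [15, 4, 13, 7, 9, 0, 5, 12, 2, 8, 1, 11, 6, 3, 14, 10]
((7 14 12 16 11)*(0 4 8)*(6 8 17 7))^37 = ((0 4 17 7 14 12 16 11 6 8))^37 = (0 11 14 4 6 12 17 8 16 7)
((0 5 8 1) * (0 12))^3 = ((0 5 8 1 12))^3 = (0 1 5 12 8)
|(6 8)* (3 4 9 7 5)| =10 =|(3 4 9 7 5)(6 8)|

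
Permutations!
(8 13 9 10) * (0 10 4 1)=[10, 0, 2, 3, 1, 5, 6, 7, 13, 4, 8, 11, 12, 9]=(0 10 8 13 9 4 1)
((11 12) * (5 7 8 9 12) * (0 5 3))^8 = (12)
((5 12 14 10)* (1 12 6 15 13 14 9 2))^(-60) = (15)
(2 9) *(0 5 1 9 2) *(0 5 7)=[7, 9, 2, 3, 4, 1, 6, 0, 8, 5]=(0 7)(1 9 5)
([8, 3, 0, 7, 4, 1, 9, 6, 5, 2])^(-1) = [2, 5, 9, 1, 4, 8, 7, 3, 0, 6]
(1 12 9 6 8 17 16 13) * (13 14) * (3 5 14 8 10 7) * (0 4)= (0 4)(1 12 9 6 10 7 3 5 14 13)(8 17 16)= [4, 12, 2, 5, 0, 14, 10, 3, 17, 6, 7, 11, 9, 1, 13, 15, 8, 16]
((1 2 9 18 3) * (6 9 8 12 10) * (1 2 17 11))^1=(1 17 11)(2 8 12 10 6 9 18 3)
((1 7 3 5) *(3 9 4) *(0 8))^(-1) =(0 8)(1 5 3 4 9 7)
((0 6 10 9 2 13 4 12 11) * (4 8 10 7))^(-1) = (0 11 12 4 7 6)(2 9 10 8 13)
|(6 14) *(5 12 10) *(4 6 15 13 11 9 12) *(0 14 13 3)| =|(0 14 15 3)(4 6 13 11 9 12 10 5)| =8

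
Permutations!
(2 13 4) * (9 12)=(2 13 4)(9 12)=[0, 1, 13, 3, 2, 5, 6, 7, 8, 12, 10, 11, 9, 4]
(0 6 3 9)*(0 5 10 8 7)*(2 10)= (0 6 3 9 5 2 10 8 7)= [6, 1, 10, 9, 4, 2, 3, 0, 7, 5, 8]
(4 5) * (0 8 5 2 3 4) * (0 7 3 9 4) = (0 8 5 7 3)(2 9 4) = [8, 1, 9, 0, 2, 7, 6, 3, 5, 4]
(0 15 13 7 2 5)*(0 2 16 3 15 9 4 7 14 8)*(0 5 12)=(0 9 4 7 16 3 15 13 14 8 5 2 12)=[9, 1, 12, 15, 7, 2, 6, 16, 5, 4, 10, 11, 0, 14, 8, 13, 3]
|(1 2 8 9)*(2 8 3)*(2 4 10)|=|(1 8 9)(2 3 4 10)|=12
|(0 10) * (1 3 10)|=4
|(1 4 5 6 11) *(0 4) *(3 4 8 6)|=15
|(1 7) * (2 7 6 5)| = 5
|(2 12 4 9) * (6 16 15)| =|(2 12 4 9)(6 16 15)| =12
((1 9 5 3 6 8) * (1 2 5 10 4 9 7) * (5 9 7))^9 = (1 7 4 10 9 2 8 6 3 5)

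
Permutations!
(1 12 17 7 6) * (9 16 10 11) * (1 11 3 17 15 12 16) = (1 16 10 3 17 7 6 11 9)(12 15) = [0, 16, 2, 17, 4, 5, 11, 6, 8, 1, 3, 9, 15, 13, 14, 12, 10, 7]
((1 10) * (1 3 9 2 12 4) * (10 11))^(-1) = ((1 11 10 3 9 2 12 4))^(-1) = (1 4 12 2 9 3 10 11)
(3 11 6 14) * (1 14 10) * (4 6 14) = (1 4 6 10)(3 11 14) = [0, 4, 2, 11, 6, 5, 10, 7, 8, 9, 1, 14, 12, 13, 3]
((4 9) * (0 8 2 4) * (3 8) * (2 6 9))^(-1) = (0 9 6 8 3)(2 4)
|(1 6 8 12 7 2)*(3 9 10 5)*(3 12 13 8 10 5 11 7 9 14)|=6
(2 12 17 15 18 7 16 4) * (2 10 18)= (2 12 17 15)(4 10 18 7 16)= [0, 1, 12, 3, 10, 5, 6, 16, 8, 9, 18, 11, 17, 13, 14, 2, 4, 15, 7]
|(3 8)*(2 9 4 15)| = |(2 9 4 15)(3 8)| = 4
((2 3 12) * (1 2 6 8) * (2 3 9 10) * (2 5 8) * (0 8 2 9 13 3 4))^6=((0 8 1 4)(2 13 3 12 6 9 10 5))^6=(0 1)(2 10 6 3)(4 8)(5 9 12 13)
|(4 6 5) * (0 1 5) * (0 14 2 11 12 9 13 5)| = 18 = |(0 1)(2 11 12 9 13 5 4 6 14)|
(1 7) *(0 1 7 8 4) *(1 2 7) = (0 2 7 1 8 4) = [2, 8, 7, 3, 0, 5, 6, 1, 4]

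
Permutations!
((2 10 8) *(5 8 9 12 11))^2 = (2 9 11 8 10 12 5)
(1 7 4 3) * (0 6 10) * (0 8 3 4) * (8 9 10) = (0 6 8 3 1 7)(9 10) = [6, 7, 2, 1, 4, 5, 8, 0, 3, 10, 9]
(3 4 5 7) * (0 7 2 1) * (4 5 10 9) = (0 7 3 5 2 1)(4 10 9) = [7, 0, 1, 5, 10, 2, 6, 3, 8, 4, 9]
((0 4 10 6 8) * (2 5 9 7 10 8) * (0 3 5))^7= (0 10 5 4 6 9 8 2 7 3)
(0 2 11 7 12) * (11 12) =[2, 1, 12, 3, 4, 5, 6, 11, 8, 9, 10, 7, 0] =(0 2 12)(7 11)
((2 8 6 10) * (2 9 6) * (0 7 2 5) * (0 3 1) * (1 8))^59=((0 7 2 1)(3 8 5)(6 10 9))^59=(0 1 2 7)(3 5 8)(6 9 10)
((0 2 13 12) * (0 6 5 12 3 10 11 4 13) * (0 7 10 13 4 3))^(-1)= ((0 2 7 10 11 3 13)(5 12 6))^(-1)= (0 13 3 11 10 7 2)(5 6 12)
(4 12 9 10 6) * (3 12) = [0, 1, 2, 12, 3, 5, 4, 7, 8, 10, 6, 11, 9] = (3 12 9 10 6 4)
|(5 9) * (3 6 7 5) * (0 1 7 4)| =|(0 1 7 5 9 3 6 4)| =8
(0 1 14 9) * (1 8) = [8, 14, 2, 3, 4, 5, 6, 7, 1, 0, 10, 11, 12, 13, 9] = (0 8 1 14 9)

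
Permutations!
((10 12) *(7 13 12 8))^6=((7 13 12 10 8))^6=(7 13 12 10 8)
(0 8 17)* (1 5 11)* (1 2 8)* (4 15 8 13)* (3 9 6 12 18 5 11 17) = (0 1 11 2 13 4 15 8 3 9 6 12 18 5 17) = [1, 11, 13, 9, 15, 17, 12, 7, 3, 6, 10, 2, 18, 4, 14, 8, 16, 0, 5]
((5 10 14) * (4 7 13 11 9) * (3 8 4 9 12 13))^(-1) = ((3 8 4 7)(5 10 14)(11 12 13))^(-1) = (3 7 4 8)(5 14 10)(11 13 12)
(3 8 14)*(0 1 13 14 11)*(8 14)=(0 1 13 8 11)(3 14)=[1, 13, 2, 14, 4, 5, 6, 7, 11, 9, 10, 0, 12, 8, 3]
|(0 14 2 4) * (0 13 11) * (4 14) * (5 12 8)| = 12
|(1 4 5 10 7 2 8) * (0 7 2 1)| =8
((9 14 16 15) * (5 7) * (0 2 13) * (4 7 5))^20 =((0 2 13)(4 7)(9 14 16 15))^20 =(16)(0 13 2)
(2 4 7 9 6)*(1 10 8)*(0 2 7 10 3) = (0 2 4 10 8 1 3)(6 7 9) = [2, 3, 4, 0, 10, 5, 7, 9, 1, 6, 8]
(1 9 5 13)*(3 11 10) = [0, 9, 2, 11, 4, 13, 6, 7, 8, 5, 3, 10, 12, 1] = (1 9 5 13)(3 11 10)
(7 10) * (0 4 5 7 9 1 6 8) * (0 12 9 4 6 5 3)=(0 6 8 12 9 1 5 7 10 4 3)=[6, 5, 2, 0, 3, 7, 8, 10, 12, 1, 4, 11, 9]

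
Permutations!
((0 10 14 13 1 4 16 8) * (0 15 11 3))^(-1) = ((0 10 14 13 1 4 16 8 15 11 3))^(-1) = (0 3 11 15 8 16 4 1 13 14 10)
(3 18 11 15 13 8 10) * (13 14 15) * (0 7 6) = (0 7 6)(3 18 11 13 8 10)(14 15) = [7, 1, 2, 18, 4, 5, 0, 6, 10, 9, 3, 13, 12, 8, 15, 14, 16, 17, 11]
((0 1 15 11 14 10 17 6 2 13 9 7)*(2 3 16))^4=((0 1 15 11 14 10 17 6 3 16 2 13 9 7))^4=(0 14 3 9 15 17 2)(1 10 16 7 11 6 13)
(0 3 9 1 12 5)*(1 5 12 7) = (12)(0 3 9 5)(1 7) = [3, 7, 2, 9, 4, 0, 6, 1, 8, 5, 10, 11, 12]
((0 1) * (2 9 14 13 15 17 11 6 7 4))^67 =(0 1)(2 6 15 9 7 17 14 4 11 13)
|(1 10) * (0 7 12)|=6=|(0 7 12)(1 10)|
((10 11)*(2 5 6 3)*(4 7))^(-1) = (2 3 6 5)(4 7)(10 11)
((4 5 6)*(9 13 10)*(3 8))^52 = (4 5 6)(9 13 10)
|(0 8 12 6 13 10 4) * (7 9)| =|(0 8 12 6 13 10 4)(7 9)| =14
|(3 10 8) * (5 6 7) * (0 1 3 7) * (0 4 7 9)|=|(0 1 3 10 8 9)(4 7 5 6)|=12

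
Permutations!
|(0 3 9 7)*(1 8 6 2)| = |(0 3 9 7)(1 8 6 2)| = 4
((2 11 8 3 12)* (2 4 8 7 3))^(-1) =(2 8 4 12 3 7 11)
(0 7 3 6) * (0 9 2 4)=(0 7 3 6 9 2 4)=[7, 1, 4, 6, 0, 5, 9, 3, 8, 2]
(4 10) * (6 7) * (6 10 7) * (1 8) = (1 8)(4 7 10) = [0, 8, 2, 3, 7, 5, 6, 10, 1, 9, 4]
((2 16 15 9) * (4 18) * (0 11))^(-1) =((0 11)(2 16 15 9)(4 18))^(-1) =(0 11)(2 9 15 16)(4 18)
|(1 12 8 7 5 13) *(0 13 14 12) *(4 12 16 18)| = |(0 13 1)(4 12 8 7 5 14 16 18)| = 24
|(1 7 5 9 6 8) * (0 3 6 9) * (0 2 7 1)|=12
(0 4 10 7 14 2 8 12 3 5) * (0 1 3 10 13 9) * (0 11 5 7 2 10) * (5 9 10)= (0 4 13 10 2 8 12)(1 3 7 14 5)(9 11)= [4, 3, 8, 7, 13, 1, 6, 14, 12, 11, 2, 9, 0, 10, 5]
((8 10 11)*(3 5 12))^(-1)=(3 12 5)(8 11 10)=((3 5 12)(8 10 11))^(-1)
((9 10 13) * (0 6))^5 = (0 6)(9 13 10)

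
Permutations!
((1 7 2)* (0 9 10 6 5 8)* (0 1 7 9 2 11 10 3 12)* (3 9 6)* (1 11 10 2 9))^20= (0 7 5)(1 3 11)(2 6 12)(8 9 10)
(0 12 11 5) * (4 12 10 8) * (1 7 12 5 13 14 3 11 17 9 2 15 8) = (0 10 1 7 12 17 9 2 15 8 4 5)(3 11 13 14) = [10, 7, 15, 11, 5, 0, 6, 12, 4, 2, 1, 13, 17, 14, 3, 8, 16, 9]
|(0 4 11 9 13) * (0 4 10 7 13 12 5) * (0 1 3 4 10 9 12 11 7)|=11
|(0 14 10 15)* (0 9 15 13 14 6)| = 6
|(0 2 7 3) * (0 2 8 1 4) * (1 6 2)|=8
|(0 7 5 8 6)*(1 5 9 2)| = 8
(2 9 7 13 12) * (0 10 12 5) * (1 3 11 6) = (0 10 12 2 9 7 13 5)(1 3 11 6) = [10, 3, 9, 11, 4, 0, 1, 13, 8, 7, 12, 6, 2, 5]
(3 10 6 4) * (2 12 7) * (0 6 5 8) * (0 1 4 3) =(0 6 3 10 5 8 1 4)(2 12 7) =[6, 4, 12, 10, 0, 8, 3, 2, 1, 9, 5, 11, 7]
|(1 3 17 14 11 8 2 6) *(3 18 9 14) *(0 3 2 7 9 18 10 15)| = |(18)(0 3 17 2 6 1 10 15)(7 9 14 11 8)| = 40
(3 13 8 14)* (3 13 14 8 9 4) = (3 14 13 9 4) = [0, 1, 2, 14, 3, 5, 6, 7, 8, 4, 10, 11, 12, 9, 13]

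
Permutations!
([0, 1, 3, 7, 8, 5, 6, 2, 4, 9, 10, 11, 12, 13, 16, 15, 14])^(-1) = [0, 1, 7, 2, 8, 5, 6, 3, 4, 9, 10, 11, 12, 13, 16, 15, 14]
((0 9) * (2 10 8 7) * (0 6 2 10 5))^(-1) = (0 5 2 6 9)(7 8 10)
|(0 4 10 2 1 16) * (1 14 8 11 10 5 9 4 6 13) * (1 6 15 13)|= |(0 15 13 6 1 16)(2 14 8 11 10)(4 5 9)|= 30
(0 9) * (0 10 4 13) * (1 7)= [9, 7, 2, 3, 13, 5, 6, 1, 8, 10, 4, 11, 12, 0]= (0 9 10 4 13)(1 7)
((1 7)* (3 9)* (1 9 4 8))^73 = (1 7 9 3 4 8)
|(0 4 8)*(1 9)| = |(0 4 8)(1 9)| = 6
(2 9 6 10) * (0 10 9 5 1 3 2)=(0 10)(1 3 2 5)(6 9)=[10, 3, 5, 2, 4, 1, 9, 7, 8, 6, 0]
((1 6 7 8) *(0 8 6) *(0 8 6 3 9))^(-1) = (0 9 3 7 6)(1 8)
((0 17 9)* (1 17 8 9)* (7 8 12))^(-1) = ((0 12 7 8 9)(1 17))^(-1) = (0 9 8 7 12)(1 17)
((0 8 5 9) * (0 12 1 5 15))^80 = (0 15 8)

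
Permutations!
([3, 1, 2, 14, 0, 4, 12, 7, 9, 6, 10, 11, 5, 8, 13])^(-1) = (0 4 5 12 6 9 8 13 14 3)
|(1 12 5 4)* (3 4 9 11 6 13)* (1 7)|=|(1 12 5 9 11 6 13 3 4 7)|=10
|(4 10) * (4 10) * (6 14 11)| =3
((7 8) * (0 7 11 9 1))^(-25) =(0 1 9 11 8 7)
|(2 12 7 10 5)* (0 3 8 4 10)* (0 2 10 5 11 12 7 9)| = 18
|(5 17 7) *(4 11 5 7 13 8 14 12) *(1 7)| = 8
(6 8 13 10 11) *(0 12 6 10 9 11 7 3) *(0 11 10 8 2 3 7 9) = (0 12 6 2 3 11 8 13)(9 10) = [12, 1, 3, 11, 4, 5, 2, 7, 13, 10, 9, 8, 6, 0]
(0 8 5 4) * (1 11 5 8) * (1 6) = (0 6 1 11 5 4) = [6, 11, 2, 3, 0, 4, 1, 7, 8, 9, 10, 5]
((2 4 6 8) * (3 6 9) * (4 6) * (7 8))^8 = ((2 6 7 8)(3 4 9))^8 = (3 9 4)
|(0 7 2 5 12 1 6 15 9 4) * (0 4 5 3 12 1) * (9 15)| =20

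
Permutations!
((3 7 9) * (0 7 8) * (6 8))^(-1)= ((0 7 9 3 6 8))^(-1)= (0 8 6 3 9 7)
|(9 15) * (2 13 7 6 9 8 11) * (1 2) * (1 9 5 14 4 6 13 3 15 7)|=36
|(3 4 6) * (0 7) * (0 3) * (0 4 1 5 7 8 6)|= 4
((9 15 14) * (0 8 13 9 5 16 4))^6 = ((0 8 13 9 15 14 5 16 4))^6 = (0 5 9)(4 14 13)(8 16 15)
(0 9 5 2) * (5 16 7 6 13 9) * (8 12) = (0 5 2)(6 13 9 16 7)(8 12) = [5, 1, 0, 3, 4, 2, 13, 6, 12, 16, 10, 11, 8, 9, 14, 15, 7]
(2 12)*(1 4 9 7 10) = [0, 4, 12, 3, 9, 5, 6, 10, 8, 7, 1, 11, 2] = (1 4 9 7 10)(2 12)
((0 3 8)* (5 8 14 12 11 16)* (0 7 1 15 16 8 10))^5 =((0 3 14 12 11 8 7 1 15 16 5 10))^5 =(0 8 5 12 15 3 7 10 11 16 14 1)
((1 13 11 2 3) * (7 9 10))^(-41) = (1 3 2 11 13)(7 9 10)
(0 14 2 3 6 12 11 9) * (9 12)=(0 14 2 3 6 9)(11 12)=[14, 1, 3, 6, 4, 5, 9, 7, 8, 0, 10, 12, 11, 13, 2]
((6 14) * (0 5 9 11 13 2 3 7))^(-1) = ((0 5 9 11 13 2 3 7)(6 14))^(-1) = (0 7 3 2 13 11 9 5)(6 14)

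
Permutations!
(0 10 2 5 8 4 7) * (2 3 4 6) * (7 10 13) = (0 13 7)(2 5 8 6)(3 4 10) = [13, 1, 5, 4, 10, 8, 2, 0, 6, 9, 3, 11, 12, 7]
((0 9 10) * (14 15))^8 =((0 9 10)(14 15))^8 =(15)(0 10 9)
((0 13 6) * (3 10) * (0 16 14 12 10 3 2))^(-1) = (0 2 10 12 14 16 6 13)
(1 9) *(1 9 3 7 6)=(9)(1 3 7 6)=[0, 3, 2, 7, 4, 5, 1, 6, 8, 9]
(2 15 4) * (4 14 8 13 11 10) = [0, 1, 15, 3, 2, 5, 6, 7, 13, 9, 4, 10, 12, 11, 8, 14] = (2 15 14 8 13 11 10 4)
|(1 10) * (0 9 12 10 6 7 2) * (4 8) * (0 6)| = 30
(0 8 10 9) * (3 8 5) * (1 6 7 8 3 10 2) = (0 5 10 9)(1 6 7 8 2) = [5, 6, 1, 3, 4, 10, 7, 8, 2, 0, 9]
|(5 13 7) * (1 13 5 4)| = 4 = |(1 13 7 4)|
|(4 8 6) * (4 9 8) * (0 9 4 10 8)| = |(0 9)(4 10 8 6)| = 4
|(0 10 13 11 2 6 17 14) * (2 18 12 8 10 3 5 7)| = 24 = |(0 3 5 7 2 6 17 14)(8 10 13 11 18 12)|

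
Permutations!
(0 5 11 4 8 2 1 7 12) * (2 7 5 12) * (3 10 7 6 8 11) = [12, 5, 1, 10, 11, 3, 8, 2, 6, 9, 7, 4, 0] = (0 12)(1 5 3 10 7 2)(4 11)(6 8)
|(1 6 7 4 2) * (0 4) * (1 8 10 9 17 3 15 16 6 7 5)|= 14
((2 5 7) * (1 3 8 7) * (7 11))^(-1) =(1 5 2 7 11 8 3)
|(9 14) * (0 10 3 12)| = |(0 10 3 12)(9 14)| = 4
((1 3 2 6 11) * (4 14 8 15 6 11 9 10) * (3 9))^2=(1 10 14 15 3 11 9 4 8 6 2)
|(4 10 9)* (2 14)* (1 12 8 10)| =6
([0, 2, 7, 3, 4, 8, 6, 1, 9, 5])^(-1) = (1 7 2)(5 9 8)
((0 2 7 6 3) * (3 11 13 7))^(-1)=(0 3 2)(6 7 13 11)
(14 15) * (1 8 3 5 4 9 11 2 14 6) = (1 8 3 5 4 9 11 2 14 15 6) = [0, 8, 14, 5, 9, 4, 1, 7, 3, 11, 10, 2, 12, 13, 15, 6]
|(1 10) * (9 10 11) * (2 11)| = 5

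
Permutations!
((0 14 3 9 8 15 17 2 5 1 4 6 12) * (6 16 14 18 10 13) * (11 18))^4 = (0 13 11 6 18 12 10)(1 3 17 4 9 2 16 8 5 14 15) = ((0 11 18 10 13 6 12)(1 4 16 14 3 9 8 15 17 2 5))^4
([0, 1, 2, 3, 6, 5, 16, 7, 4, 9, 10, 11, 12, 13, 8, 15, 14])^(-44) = [0, 1, 2, 3, 6, 5, 16, 7, 4, 9, 10, 11, 12, 13, 8, 15, 14]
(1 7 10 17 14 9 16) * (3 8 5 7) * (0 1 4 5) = (0 1 3 8)(4 5 7 10 17 14 9 16) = [1, 3, 2, 8, 5, 7, 6, 10, 0, 16, 17, 11, 12, 13, 9, 15, 4, 14]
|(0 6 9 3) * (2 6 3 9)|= |(9)(0 3)(2 6)|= 2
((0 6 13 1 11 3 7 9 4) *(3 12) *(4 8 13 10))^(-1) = (0 4 10 6)(1 13 8 9 7 3 12 11)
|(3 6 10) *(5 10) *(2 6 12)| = 6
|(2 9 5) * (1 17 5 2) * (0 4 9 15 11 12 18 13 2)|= |(0 4 9)(1 17 5)(2 15 11 12 18 13)|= 6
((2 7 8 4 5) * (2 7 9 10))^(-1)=(2 10 9)(4 8 7 5)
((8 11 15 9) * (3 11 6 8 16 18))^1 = ((3 11 15 9 16 18)(6 8))^1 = (3 11 15 9 16 18)(6 8)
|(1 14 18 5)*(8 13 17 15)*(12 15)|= |(1 14 18 5)(8 13 17 12 15)|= 20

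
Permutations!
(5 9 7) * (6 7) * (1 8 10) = (1 8 10)(5 9 6 7) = [0, 8, 2, 3, 4, 9, 7, 5, 10, 6, 1]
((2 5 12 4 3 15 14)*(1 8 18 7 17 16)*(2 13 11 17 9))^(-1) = (1 16 17 11 13 14 15 3 4 12 5 2 9 7 18 8)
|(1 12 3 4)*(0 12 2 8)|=|(0 12 3 4 1 2 8)|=7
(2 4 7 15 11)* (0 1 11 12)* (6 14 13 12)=(0 1 11 2 4 7 15 6 14 13 12)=[1, 11, 4, 3, 7, 5, 14, 15, 8, 9, 10, 2, 0, 12, 13, 6]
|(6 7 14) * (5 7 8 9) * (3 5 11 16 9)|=|(3 5 7 14 6 8)(9 11 16)|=6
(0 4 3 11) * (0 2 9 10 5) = [4, 1, 9, 11, 3, 0, 6, 7, 8, 10, 5, 2] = (0 4 3 11 2 9 10 5)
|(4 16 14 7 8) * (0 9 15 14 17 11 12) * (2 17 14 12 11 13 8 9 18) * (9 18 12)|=18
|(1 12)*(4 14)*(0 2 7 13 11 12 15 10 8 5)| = |(0 2 7 13 11 12 1 15 10 8 5)(4 14)| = 22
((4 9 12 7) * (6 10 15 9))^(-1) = (4 7 12 9 15 10 6)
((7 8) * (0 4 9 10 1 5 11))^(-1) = ((0 4 9 10 1 5 11)(7 8))^(-1) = (0 11 5 1 10 9 4)(7 8)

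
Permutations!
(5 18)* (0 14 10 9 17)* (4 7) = [14, 1, 2, 3, 7, 18, 6, 4, 8, 17, 9, 11, 12, 13, 10, 15, 16, 0, 5] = (0 14 10 9 17)(4 7)(5 18)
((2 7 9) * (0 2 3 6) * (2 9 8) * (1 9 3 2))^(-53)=((0 3 6)(1 9 2 7 8))^(-53)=(0 3 6)(1 2 8 9 7)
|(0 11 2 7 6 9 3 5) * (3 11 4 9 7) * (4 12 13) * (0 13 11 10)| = 10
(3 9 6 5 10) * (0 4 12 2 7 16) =(0 4 12 2 7 16)(3 9 6 5 10) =[4, 1, 7, 9, 12, 10, 5, 16, 8, 6, 3, 11, 2, 13, 14, 15, 0]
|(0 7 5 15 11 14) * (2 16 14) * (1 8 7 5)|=21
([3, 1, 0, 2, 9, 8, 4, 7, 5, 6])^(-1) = (0 2 3)(4 6 9)(5 8)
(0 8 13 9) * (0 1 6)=(0 8 13 9 1 6)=[8, 6, 2, 3, 4, 5, 0, 7, 13, 1, 10, 11, 12, 9]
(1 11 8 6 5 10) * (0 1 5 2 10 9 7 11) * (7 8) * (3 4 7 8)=(0 1)(2 10 5 9 3 4 7 11 8 6)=[1, 0, 10, 4, 7, 9, 2, 11, 6, 3, 5, 8]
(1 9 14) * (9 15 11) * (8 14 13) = [0, 15, 2, 3, 4, 5, 6, 7, 14, 13, 10, 9, 12, 8, 1, 11] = (1 15 11 9 13 8 14)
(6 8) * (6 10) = [0, 1, 2, 3, 4, 5, 8, 7, 10, 9, 6] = (6 8 10)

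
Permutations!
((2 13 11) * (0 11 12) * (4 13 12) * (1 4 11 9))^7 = (0 12 2 11 13 4 1 9) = ((0 9 1 4 13 11 2 12))^7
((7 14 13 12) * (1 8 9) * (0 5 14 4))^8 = (0 5 14 13 12 7 4)(1 9 8)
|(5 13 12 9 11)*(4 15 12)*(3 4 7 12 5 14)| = 10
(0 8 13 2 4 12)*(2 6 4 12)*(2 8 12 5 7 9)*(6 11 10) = (0 12)(2 5 7 9)(4 8 13 11 10 6) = [12, 1, 5, 3, 8, 7, 4, 9, 13, 2, 6, 10, 0, 11]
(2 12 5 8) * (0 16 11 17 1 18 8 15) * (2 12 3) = (0 16 11 17 1 18 8 12 5 15)(2 3) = [16, 18, 3, 2, 4, 15, 6, 7, 12, 9, 10, 17, 5, 13, 14, 0, 11, 1, 8]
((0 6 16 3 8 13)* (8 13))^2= (0 16 13 6 3)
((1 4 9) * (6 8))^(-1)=(1 9 4)(6 8)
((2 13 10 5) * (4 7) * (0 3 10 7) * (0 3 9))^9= ((0 9)(2 13 7 4 3 10 5))^9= (0 9)(2 7 3 5 13 4 10)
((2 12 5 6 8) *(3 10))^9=(2 8 6 5 12)(3 10)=((2 12 5 6 8)(3 10))^9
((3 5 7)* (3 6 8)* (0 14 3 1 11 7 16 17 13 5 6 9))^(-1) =((0 14 3 6 8 1 11 7 9)(5 16 17 13))^(-1) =(0 9 7 11 1 8 6 3 14)(5 13 17 16)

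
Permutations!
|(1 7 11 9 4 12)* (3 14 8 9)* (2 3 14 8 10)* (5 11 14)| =|(1 7 14 10 2 3 8 9 4 12)(5 11)| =10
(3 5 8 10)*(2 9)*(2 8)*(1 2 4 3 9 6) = (1 2 6)(3 5 4)(8 10 9) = [0, 2, 6, 5, 3, 4, 1, 7, 10, 8, 9]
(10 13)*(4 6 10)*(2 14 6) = [0, 1, 14, 3, 2, 5, 10, 7, 8, 9, 13, 11, 12, 4, 6] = (2 14 6 10 13 4)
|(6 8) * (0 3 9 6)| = 5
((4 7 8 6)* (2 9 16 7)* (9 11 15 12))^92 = (2 15 9 7 6)(4 11 12 16 8)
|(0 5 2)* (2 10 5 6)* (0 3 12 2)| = |(0 6)(2 3 12)(5 10)| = 6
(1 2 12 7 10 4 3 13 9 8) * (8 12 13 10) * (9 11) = [0, 2, 13, 10, 3, 5, 6, 8, 1, 12, 4, 9, 7, 11] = (1 2 13 11 9 12 7 8)(3 10 4)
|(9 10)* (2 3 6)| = 6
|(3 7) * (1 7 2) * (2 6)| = 5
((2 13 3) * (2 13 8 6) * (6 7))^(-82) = (13)(2 7)(6 8)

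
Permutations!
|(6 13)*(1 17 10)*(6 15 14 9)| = 15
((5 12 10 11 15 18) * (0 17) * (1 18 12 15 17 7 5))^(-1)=(0 17 11 10 12 15 5 7)(1 18)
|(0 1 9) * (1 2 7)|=|(0 2 7 1 9)|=5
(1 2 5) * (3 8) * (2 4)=[0, 4, 5, 8, 2, 1, 6, 7, 3]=(1 4 2 5)(3 8)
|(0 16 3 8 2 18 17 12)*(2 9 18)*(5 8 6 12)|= 5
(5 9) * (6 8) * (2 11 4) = (2 11 4)(5 9)(6 8) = [0, 1, 11, 3, 2, 9, 8, 7, 6, 5, 10, 4]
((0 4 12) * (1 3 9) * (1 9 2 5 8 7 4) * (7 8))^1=((0 1 3 2 5 7 4 12))^1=(0 1 3 2 5 7 4 12)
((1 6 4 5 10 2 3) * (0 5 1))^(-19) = ((0 5 10 2 3)(1 6 4))^(-19) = (0 5 10 2 3)(1 4 6)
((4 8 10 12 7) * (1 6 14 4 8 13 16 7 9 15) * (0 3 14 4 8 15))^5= ((0 3 14 8 10 12 9)(1 6 4 13 16 7 15))^5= (0 12 8 3 9 10 14)(1 7 13 6 15 16 4)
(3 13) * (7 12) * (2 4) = (2 4)(3 13)(7 12) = [0, 1, 4, 13, 2, 5, 6, 12, 8, 9, 10, 11, 7, 3]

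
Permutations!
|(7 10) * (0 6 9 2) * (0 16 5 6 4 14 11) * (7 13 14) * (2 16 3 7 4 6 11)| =6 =|(0 6 9 16 5 11)(2 3 7 10 13 14)|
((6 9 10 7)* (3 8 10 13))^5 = ((3 8 10 7 6 9 13))^5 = (3 9 7 8 13 6 10)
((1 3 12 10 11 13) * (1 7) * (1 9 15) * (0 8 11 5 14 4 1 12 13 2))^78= (0 11)(1 3 13 7 9 15 12 10 5 14 4)(2 8)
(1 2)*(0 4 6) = (0 4 6)(1 2) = [4, 2, 1, 3, 6, 5, 0]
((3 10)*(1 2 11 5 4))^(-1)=((1 2 11 5 4)(3 10))^(-1)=(1 4 5 11 2)(3 10)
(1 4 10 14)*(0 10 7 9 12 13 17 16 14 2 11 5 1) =(0 10 2 11 5 1 4 7 9 12 13 17 16 14) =[10, 4, 11, 3, 7, 1, 6, 9, 8, 12, 2, 5, 13, 17, 0, 15, 14, 16]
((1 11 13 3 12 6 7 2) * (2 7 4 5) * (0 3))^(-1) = ((0 3 12 6 4 5 2 1 11 13))^(-1) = (0 13 11 1 2 5 4 6 12 3)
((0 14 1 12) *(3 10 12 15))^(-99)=((0 14 1 15 3 10 12))^(-99)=(0 12 10 3 15 1 14)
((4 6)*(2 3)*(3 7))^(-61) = (2 3 7)(4 6)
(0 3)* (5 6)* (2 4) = [3, 1, 4, 0, 2, 6, 5] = (0 3)(2 4)(5 6)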